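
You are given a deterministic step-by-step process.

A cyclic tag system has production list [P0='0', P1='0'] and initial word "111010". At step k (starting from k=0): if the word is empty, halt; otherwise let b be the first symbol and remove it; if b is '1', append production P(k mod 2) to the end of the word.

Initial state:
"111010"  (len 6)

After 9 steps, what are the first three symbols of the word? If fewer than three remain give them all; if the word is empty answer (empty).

0

t=0: "111010"  (len 6)
t=1: "110100"  (len 6)
t=2: "101000"  (len 6)
t=3: "010000"  (len 6)
t=4: "10000"  (len 5)
t=5: "00000"  (len 5)
t=6: "0000"  (len 4)
t=7: "000"  (len 3)
t=8: "00"  (len 2)
t=9: "0"  (len 1)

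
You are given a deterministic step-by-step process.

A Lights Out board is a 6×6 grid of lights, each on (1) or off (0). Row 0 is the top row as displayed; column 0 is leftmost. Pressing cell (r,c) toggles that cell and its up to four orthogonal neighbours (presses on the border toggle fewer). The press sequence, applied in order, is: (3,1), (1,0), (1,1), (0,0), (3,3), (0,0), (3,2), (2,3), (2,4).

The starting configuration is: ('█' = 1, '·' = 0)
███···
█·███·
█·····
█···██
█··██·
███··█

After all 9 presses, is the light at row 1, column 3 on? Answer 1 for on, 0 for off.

k=0  ███···
█·███·
█·····
█···██
█··██·
███··█
k=1  ███···
█·███·
██····
·██·██
██·██·
███··█
k=2  ·██···
·████·
·█····
·██·██
██·██·
███··█
k=3  ··█···
█··██·
······
·██·██
██·██·
███··█
k=4  ███···
···██·
······
·██·██
██·██·
███··█
k=5  ███···
···██·
···█··
·█·█·█
██··█·
███··█
k=6  ··█···
█··██·
···█··
·█·█·█
██··█·
███··█
k=7  ··█···
█··██·
··██··
··█··█
███·█·
███··█
k=8  ··█···
█···█·
····█·
··██·█
███·█·
███··█
k=9  ··█···
█·····
···█·█
··████
███·█·
███··█

0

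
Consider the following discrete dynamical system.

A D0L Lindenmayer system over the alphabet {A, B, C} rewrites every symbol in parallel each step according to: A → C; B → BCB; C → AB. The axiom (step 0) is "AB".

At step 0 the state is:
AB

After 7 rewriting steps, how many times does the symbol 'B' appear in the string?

544

t=0: AB
t=1: CBCB
t=2: ABBCBABBCB
t=3: CBCBBCBABBCBCBCBBCBABBCB
t=4: ABBCBABBCBBCBABBCBCBCBBCBABBCBABBCBABBCBBCBABBCBCBCBBCBABBCB
t=5: CBCBBCBABBCBCBCBBCBABBCBBCBABBCBCBCBBCBABBCBABBCBABBCBBCBA…BCBABBCBBCBABBCBCBCBBCBABBCBABBCBABBCBBCBABBCBCBCBBCBABBCB  (len 148)
t=6: ABBCBABBCBBCBABBCBCBCBBCBABBCBABBCBABBCBBCBABBCBCBCBBCBABB…BCBABBCBBCBABBCBCBCBBCBABBCBABBCBABBCBBCBABBCBCBCBBCBABBCB  (len 368)
t=7: CBCBBCBABBCBCBCBBCBABBCBBCBABBCBCBCBBCBABBCBABBCBABBCBBCBA…BCBABBCBBCBABBCBCBCBBCBABBCBABBCBABBCBBCBABBCBCBCBBCBABBCB  (len 912)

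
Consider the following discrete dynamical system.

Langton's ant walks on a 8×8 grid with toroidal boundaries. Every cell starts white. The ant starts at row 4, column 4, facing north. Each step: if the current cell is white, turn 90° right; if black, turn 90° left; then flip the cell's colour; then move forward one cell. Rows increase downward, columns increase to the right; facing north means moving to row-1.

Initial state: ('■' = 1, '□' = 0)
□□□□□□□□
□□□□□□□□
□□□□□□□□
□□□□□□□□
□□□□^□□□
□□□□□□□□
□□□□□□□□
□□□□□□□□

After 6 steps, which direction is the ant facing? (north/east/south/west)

north

step 0: □□□□□□□□
□□□□□□□□
□□□□□□□□
□□□□□□□□
□□□□^□□□
□□□□□□□□
□□□□□□□□
□□□□□□□□
step 1: □□□□□□□□
□□□□□□□□
□□□□□□□□
□□□□□□□□
□□□□■>□□
□□□□□□□□
□□□□□□□□
□□□□□□□□
step 2: □□□□□□□□
□□□□□□□□
□□□□□□□□
□□□□□□□□
□□□□■■□□
□□□□□v□□
□□□□□□□□
□□□□□□□□
step 3: □□□□□□□□
□□□□□□□□
□□□□□□□□
□□□□□□□□
□□□□■■□□
□□□□<■□□
□□□□□□□□
□□□□□□□□
step 4: □□□□□□□□
□□□□□□□□
□□□□□□□□
□□□□□□□□
□□□□^■□□
□□□□■■□□
□□□□□□□□
□□□□□□□□
step 5: □□□□□□□□
□□□□□□□□
□□□□□□□□
□□□□□□□□
□□□<□■□□
□□□□■■□□
□□□□□□□□
□□□□□□□□
step 6: □□□□□□□□
□□□□□□□□
□□□□□□□□
□□□^□□□□
□□□■□■□□
□□□□■■□□
□□□□□□□□
□□□□□□□□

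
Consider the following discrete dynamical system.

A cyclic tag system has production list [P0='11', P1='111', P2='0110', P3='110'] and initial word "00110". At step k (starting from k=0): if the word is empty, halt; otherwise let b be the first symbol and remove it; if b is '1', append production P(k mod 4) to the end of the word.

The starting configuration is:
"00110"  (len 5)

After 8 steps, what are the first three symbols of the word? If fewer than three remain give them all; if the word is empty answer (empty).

011

k=0  "00110"  (len 5)
k=1  "0110"  (len 4)
k=2  "110"  (len 3)
k=3  "100110"  (len 6)
k=4  "00110110"  (len 8)
k=5  "0110110"  (len 7)
k=6  "110110"  (len 6)
k=7  "101100110"  (len 9)
k=8  "01100110110"  (len 11)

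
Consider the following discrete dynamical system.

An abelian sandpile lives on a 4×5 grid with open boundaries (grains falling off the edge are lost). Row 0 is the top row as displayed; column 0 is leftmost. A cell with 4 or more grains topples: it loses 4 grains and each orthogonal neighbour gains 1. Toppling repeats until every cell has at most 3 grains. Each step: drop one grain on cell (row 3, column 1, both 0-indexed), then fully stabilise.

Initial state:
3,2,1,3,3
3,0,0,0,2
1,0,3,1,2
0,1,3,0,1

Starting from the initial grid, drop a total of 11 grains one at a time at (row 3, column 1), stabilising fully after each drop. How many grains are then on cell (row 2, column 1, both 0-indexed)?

0

gen 0: 3,2,1,3,3
3,0,0,0,2
1,0,3,1,2
0,1,3,0,1
gen 1: 3,2,1,3,3
3,0,0,0,2
1,0,3,1,2
0,2,3,0,1
gen 2: 3,2,1,3,3
3,0,0,0,2
1,0,3,1,2
0,3,3,0,1
gen 3: 3,2,1,3,3
3,0,1,0,2
1,2,0,2,2
1,1,1,1,1
gen 4: 3,2,1,3,3
3,0,1,0,2
1,2,0,2,2
1,2,1,1,1
gen 5: 3,2,1,3,3
3,0,1,0,2
1,2,0,2,2
1,3,1,1,1
gen 6: 3,2,1,3,3
3,0,1,0,2
1,3,0,2,2
2,0,2,1,1
gen 7: 3,2,1,3,3
3,0,1,0,2
1,3,0,2,2
2,1,2,1,1
gen 8: 3,2,1,3,3
3,0,1,0,2
1,3,0,2,2
2,2,2,1,1
gen 9: 3,2,1,3,3
3,0,1,0,2
1,3,0,2,2
2,3,2,1,1
gen 10: 3,2,1,3,3
3,1,1,0,2
2,0,1,2,2
3,1,3,1,1
gen 11: 3,2,1,3,3
3,1,1,0,2
2,0,1,2,2
3,2,3,1,1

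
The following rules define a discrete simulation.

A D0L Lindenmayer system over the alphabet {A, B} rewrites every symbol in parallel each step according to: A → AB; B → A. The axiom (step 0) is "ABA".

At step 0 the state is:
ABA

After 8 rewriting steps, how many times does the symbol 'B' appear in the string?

55

k=0  ABA
k=1  ABAAB
k=2  ABAABABA
k=3  ABAABABAABAAB
k=4  ABAABABAABAABABAABABA
k=5  ABAABABAABAABABAABABAABAABABAABAAB
k=6  ABAABABAABAABABAABABAABAABABAABAABABAABABAABAABABAABABA
k=7  ABAABABAABAABABAABABAABAABABAABAABABAABABAABAABABAABABAABAABABAABAABABAABABAABAABABAABAAB
k=8  ABAABABAABAABABAABABAABAABABAABAABABAABABAABAABABAABABAABA…AABABAABABAABAABABAABABAABAABABAABAABABAABABAABAABABAABABA  (len 144)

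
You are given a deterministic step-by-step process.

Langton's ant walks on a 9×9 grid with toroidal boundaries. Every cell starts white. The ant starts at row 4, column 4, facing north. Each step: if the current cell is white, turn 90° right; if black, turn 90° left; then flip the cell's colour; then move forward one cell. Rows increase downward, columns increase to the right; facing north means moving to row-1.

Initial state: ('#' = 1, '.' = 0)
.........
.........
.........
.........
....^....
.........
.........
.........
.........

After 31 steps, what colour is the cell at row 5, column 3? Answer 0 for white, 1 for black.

k=0  .........
.........
.........
.........
....^....
.........
.........
.........
.........
k=1  .........
.........
.........
.........
....#>...
.........
.........
.........
.........
k=2  .........
.........
.........
.........
....##...
.....v...
.........
.........
.........
k=3  .........
.........
.........
.........
....##...
....<#...
.........
.........
.........
k=4  .........
.........
.........
.........
....^#...
....##...
.........
.........
.........
k=5  .........
.........
.........
.........
...<.#...
....##...
.........
.........
.........
k=6  .........
.........
.........
...^.....
...#.#...
....##...
.........
.........
.........
k=7  .........
.........
.........
...#>....
...#.#...
....##...
.........
.........
.........
k=8  .........
.........
.........
...##....
...#v#...
....##...
.........
.........
.........
k=9  .........
.........
.........
...##....
...<##...
....##...
.........
.........
.........
k=10  .........
.........
.........
...##....
....##...
...v##...
.........
.........
.........
k=11  .........
.........
.........
...##....
....##...
..<###...
.........
.........
.........
k=12  .........
.........
.........
...##....
..^.##...
..####...
.........
.........
.........
k=13  .........
.........
.........
...##....
..#>##...
..####...
.........
.........
.........
k=14  .........
.........
.........
...##....
..####...
..#v##...
.........
.........
.........
k=15  .........
.........
.........
...##....
..####...
..#.>#...
.........
.........
.........
k=16  .........
.........
.........
...##....
..##^#...
..#..#...
.........
.........
.........
k=17  .........
.........
.........
...##....
..#<.#...
..#..#...
.........
.........
.........
k=18  .........
.........
.........
...##....
..#..#...
..#v.#...
.........
.........
.........
k=19  .........
.........
.........
...##....
..#..#...
..<#.#...
.........
.........
.........
k=20  .........
.........
.........
...##....
..#..#...
...#.#...
..v......
.........
.........
k=21  .........
.........
.........
...##....
..#..#...
...#.#...
.<#......
.........
.........
k=22  .........
.........
.........
...##....
..#..#...
.^.#.#...
.##......
.........
.........
k=23  .........
.........
.........
...##....
..#..#...
.#>#.#...
.##......
.........
.........
k=24  .........
.........
.........
...##....
..#..#...
.###.#...
.#v......
.........
.........
k=25  .........
.........
.........
...##....
..#..#...
.###.#...
.#.>.....
.........
.........
k=26  .........
.........
.........
...##....
..#..#...
.###.#...
.#.#.....
...v.....
.........
k=27  .........
.........
.........
...##....
..#..#...
.###.#...
.#.#.....
..<#.....
.........
k=28  .........
.........
.........
...##....
..#..#...
.###.#...
.#^#.....
..##.....
.........
k=29  .........
.........
.........
...##....
..#..#...
.###.#...
.##>.....
..##.....
.........
k=30  .........
.........
.........
...##....
..#..#...
.##^.#...
.##......
..##.....
.........
k=31  .........
.........
.........
...##....
..#..#...
.#<..#...
.##......
..##.....
.........

0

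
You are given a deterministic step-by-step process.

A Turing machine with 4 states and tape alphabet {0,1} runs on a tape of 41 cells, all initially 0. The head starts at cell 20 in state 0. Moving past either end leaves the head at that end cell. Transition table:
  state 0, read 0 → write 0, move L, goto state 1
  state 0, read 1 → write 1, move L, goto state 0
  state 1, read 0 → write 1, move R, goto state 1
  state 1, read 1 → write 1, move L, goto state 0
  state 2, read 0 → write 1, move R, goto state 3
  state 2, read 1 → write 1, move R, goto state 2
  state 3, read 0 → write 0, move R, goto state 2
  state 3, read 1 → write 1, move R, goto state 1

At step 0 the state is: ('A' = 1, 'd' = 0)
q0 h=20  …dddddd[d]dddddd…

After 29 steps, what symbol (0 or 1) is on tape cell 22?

0) q0 h=20  …dddddd[d]dddddd…
1) q1 h=19  …dddddd[d]dddddd…
2) q1 h=20  …dddddA[d]dddddd…
3) q1 h=21  …ddddAA[d]dddddd…
4) q1 h=22  …dddAAA[d]dddddd…
5) q1 h=23  …ddAAAA[d]dddddd…
6) q1 h=24  …dAAAAA[d]dddddd…
7) q1 h=25  …AAAAAA[d]dddddd…
8) q1 h=26  …AAAAAA[d]dddddd…
9) q1 h=27  …AAAAAA[d]dddddd…
10) q1 h=28  …AAAAAA[d]dddddd…
11) q1 h=29  …AAAAAA[d]dddddd…
12) q1 h=30  …AAAAAA[d]dddddd…
13) q1 h=31  …AAAAAA[d]dddddd…
14) q1 h=32  …AAAAAA[d]dddddd…
15) q1 h=33  …AAAAAA[d]dddddd…
16) q1 h=34  …AAAAAA[d]dddddd|
17) q1 h=35  …AAAAAA[d]ddddd|
18) q1 h=36  …AAAAAA[d]dddd|
19) q1 h=37  …AAAAAA[d]ddd|
20) q1 h=38  …AAAAAA[d]dd|
21) q1 h=39  …AAAAAA[d]d|
22) q1 h=40  …AAAAAA[d]|
23) q1 h=40  …AAAAAA[A]|
24) q0 h=39  …AAAAAA[A]A|
25) q0 h=38  …AAAAAA[A]AA|
26) q0 h=37  …AAAAAA[A]AAA|
27) q0 h=36  …AAAAAA[A]AAAA|
28) q0 h=35  …AAAAAA[A]AAAAA|
29) q0 h=34  …AAAAAA[A]AAAAAA|

1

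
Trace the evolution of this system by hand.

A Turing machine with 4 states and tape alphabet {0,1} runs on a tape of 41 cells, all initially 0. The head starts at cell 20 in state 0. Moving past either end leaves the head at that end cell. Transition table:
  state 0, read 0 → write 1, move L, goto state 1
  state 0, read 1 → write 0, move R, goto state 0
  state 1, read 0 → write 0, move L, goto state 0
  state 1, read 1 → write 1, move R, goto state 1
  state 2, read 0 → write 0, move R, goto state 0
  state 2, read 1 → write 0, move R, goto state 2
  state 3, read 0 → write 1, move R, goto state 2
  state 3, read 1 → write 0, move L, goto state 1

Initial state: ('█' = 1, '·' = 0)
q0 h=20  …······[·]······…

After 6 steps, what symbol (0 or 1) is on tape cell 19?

0

step 0: q0 h=20  …······[·]······…
step 1: q1 h=19  …······[·]█·····…
step 2: q0 h=18  …······[·]·█····…
step 3: q1 h=17  …······[·]█·█···…
step 4: q0 h=16  …······[·]·█·█··…
step 5: q1 h=15  …······[·]█·█·█·…
step 6: q0 h=14  …······[·]·█·█·█…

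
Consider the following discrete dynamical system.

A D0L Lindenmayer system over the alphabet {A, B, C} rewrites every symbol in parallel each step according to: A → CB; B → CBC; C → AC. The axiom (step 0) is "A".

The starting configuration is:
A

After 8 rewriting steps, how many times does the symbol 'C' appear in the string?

k=0  A
k=1  CB
k=2  ACCBC
k=3  CBACACCBCAC
k=4  ACCBCCBACCBACACCBCACCBAC
k=5  CBACACCBCACACCBCCBACACCBCCBACCBACACCBCACCBACACCBCCBAC
k=6  ACCBCCBACCBACACCBCACCBACCBACACCBCACACCBCCBACCBACACCBCACACCBCCBACACCBCCBACCBACACCBCACCBACACCBCCBACCBACACCBCACACCBCCBAC
k=7  CBACACCBCACACCBCCBACACCBCCBACCBACACCBCACCBACACCBCCBACACCBC…CBCACACCBCCBACACCBCCBACCBACACCBCACCBACCBACACCBCACACCBCCBAC  (len 258)
k=8  ACCBCCBACCBACACCBCACCBACCBACACCBCACACCBCCBACCBACACCBCACACC…CCBACACCBCCBACACCBCCBACCBACACCBCACCBACCBACACCBCACACCBCCBAC  (len 569)

311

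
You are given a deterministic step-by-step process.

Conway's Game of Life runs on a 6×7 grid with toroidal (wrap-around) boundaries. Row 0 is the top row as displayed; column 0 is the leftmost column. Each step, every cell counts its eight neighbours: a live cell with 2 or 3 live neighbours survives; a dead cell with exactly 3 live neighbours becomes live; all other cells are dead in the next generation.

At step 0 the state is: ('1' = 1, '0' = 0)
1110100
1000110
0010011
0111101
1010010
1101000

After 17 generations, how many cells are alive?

10

k=0  1110100
1000110
0010011
0111101
1010010
1101000
k=1  0010110
1010100
0010000
0000100
0000010
0001100
k=2  0110010
0010110
0100000
0000000
0001010
0001000
k=3  0110010
0011110
0000000
0000000
0000100
0001000
k=4  0100010
0111110
0001100
0000000
0000000
0011100
k=5  0100010
0100010
0000010
0000000
0001000
0011100
k=6  0101010
0000111
0000000
0000000
0011100
0011100
k=7  0000001
0000111
0000010
0001000
0010100
0100010
k=8  1000101
0000101
0000011
0001100
0011100
0000010
k=9  1000101
0000100
0001001
0010000
0010010
0000011
k=10  1000101
1001101
0001000
0011000
0000011
1000100
k=11  0100100
1001101
0000000
0011100
0001111
1000100
k=12  0100101
1001110
0010010
0010000
0010001
1000001
k=13  0101100
1111000
0110011
0111000
1100001
0100001
k=14  0001100
0000011
0000101
0001010
0000001
0100011
k=15  1000100
0001001
0000101
0000111
1000101
1000111
k=16  1001100
1001101
1001101
0001100
0001000
0101100
k=17  1100001
0110000
1010001
0010010
0000000
0000000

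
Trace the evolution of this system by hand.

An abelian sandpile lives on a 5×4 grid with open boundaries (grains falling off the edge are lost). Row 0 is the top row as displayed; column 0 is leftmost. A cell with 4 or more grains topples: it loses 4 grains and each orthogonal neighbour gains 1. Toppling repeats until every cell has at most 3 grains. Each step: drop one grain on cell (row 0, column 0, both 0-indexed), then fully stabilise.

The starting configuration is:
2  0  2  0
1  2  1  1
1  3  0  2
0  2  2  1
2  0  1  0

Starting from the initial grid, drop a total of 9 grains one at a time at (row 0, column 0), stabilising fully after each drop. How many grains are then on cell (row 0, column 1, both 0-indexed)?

2

[0] 2  0  2  0
1  2  1  1
1  3  0  2
0  2  2  1
2  0  1  0
[1] 3  0  2  0
1  2  1  1
1  3  0  2
0  2  2  1
2  0  1  0
[2] 0  1  2  0
2  2  1  1
1  3  0  2
0  2  2  1
2  0  1  0
[3] 1  1  2  0
2  2  1  1
1  3  0  2
0  2  2  1
2  0  1  0
[4] 2  1  2  0
2  2  1  1
1  3  0  2
0  2  2  1
2  0  1  0
[5] 3  1  2  0
2  2  1  1
1  3  0  2
0  2  2  1
2  0  1  0
[6] 0  2  2  0
3  2  1  1
1  3  0  2
0  2  2  1
2  0  1  0
[7] 1  2  2  0
3  2  1  1
1  3  0  2
0  2  2  1
2  0  1  0
[8] 2  2  2  0
3  2  1  1
1  3  0  2
0  2  2  1
2  0  1  0
[9] 3  2  2  0
3  2  1  1
1  3  0  2
0  2  2  1
2  0  1  0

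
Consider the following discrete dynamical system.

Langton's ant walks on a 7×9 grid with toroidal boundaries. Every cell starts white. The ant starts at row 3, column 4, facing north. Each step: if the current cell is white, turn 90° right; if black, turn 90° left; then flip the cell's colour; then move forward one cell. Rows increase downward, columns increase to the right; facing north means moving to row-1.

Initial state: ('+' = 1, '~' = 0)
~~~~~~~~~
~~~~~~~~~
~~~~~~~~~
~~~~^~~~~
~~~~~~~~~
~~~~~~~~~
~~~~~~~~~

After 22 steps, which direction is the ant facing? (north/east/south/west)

gen 0: ~~~~~~~~~
~~~~~~~~~
~~~~~~~~~
~~~~^~~~~
~~~~~~~~~
~~~~~~~~~
~~~~~~~~~
gen 1: ~~~~~~~~~
~~~~~~~~~
~~~~~~~~~
~~~~+>~~~
~~~~~~~~~
~~~~~~~~~
~~~~~~~~~
gen 2: ~~~~~~~~~
~~~~~~~~~
~~~~~~~~~
~~~~++~~~
~~~~~v~~~
~~~~~~~~~
~~~~~~~~~
gen 3: ~~~~~~~~~
~~~~~~~~~
~~~~~~~~~
~~~~++~~~
~~~~<+~~~
~~~~~~~~~
~~~~~~~~~
gen 4: ~~~~~~~~~
~~~~~~~~~
~~~~~~~~~
~~~~^+~~~
~~~~++~~~
~~~~~~~~~
~~~~~~~~~
gen 5: ~~~~~~~~~
~~~~~~~~~
~~~~~~~~~
~~~<~+~~~
~~~~++~~~
~~~~~~~~~
~~~~~~~~~
gen 6: ~~~~~~~~~
~~~~~~~~~
~~~^~~~~~
~~~+~+~~~
~~~~++~~~
~~~~~~~~~
~~~~~~~~~
gen 7: ~~~~~~~~~
~~~~~~~~~
~~~+>~~~~
~~~+~+~~~
~~~~++~~~
~~~~~~~~~
~~~~~~~~~
gen 8: ~~~~~~~~~
~~~~~~~~~
~~~++~~~~
~~~+v+~~~
~~~~++~~~
~~~~~~~~~
~~~~~~~~~
gen 9: ~~~~~~~~~
~~~~~~~~~
~~~++~~~~
~~~<++~~~
~~~~++~~~
~~~~~~~~~
~~~~~~~~~
gen 10: ~~~~~~~~~
~~~~~~~~~
~~~++~~~~
~~~~++~~~
~~~v++~~~
~~~~~~~~~
~~~~~~~~~
gen 11: ~~~~~~~~~
~~~~~~~~~
~~~++~~~~
~~~~++~~~
~~<+++~~~
~~~~~~~~~
~~~~~~~~~
gen 12: ~~~~~~~~~
~~~~~~~~~
~~~++~~~~
~~^~++~~~
~~++++~~~
~~~~~~~~~
~~~~~~~~~
gen 13: ~~~~~~~~~
~~~~~~~~~
~~~++~~~~
~~+>++~~~
~~++++~~~
~~~~~~~~~
~~~~~~~~~
gen 14: ~~~~~~~~~
~~~~~~~~~
~~~++~~~~
~~++++~~~
~~+v++~~~
~~~~~~~~~
~~~~~~~~~
gen 15: ~~~~~~~~~
~~~~~~~~~
~~~++~~~~
~~++++~~~
~~+~>+~~~
~~~~~~~~~
~~~~~~~~~
gen 16: ~~~~~~~~~
~~~~~~~~~
~~~++~~~~
~~++^+~~~
~~+~~+~~~
~~~~~~~~~
~~~~~~~~~
gen 17: ~~~~~~~~~
~~~~~~~~~
~~~++~~~~
~~+<~+~~~
~~+~~+~~~
~~~~~~~~~
~~~~~~~~~
gen 18: ~~~~~~~~~
~~~~~~~~~
~~~++~~~~
~~+~~+~~~
~~+v~+~~~
~~~~~~~~~
~~~~~~~~~
gen 19: ~~~~~~~~~
~~~~~~~~~
~~~++~~~~
~~+~~+~~~
~~<+~+~~~
~~~~~~~~~
~~~~~~~~~
gen 20: ~~~~~~~~~
~~~~~~~~~
~~~++~~~~
~~+~~+~~~
~~~+~+~~~
~~v~~~~~~
~~~~~~~~~
gen 21: ~~~~~~~~~
~~~~~~~~~
~~~++~~~~
~~+~~+~~~
~~~+~+~~~
~<+~~~~~~
~~~~~~~~~
gen 22: ~~~~~~~~~
~~~~~~~~~
~~~++~~~~
~~+~~+~~~
~^~+~+~~~
~++~~~~~~
~~~~~~~~~

north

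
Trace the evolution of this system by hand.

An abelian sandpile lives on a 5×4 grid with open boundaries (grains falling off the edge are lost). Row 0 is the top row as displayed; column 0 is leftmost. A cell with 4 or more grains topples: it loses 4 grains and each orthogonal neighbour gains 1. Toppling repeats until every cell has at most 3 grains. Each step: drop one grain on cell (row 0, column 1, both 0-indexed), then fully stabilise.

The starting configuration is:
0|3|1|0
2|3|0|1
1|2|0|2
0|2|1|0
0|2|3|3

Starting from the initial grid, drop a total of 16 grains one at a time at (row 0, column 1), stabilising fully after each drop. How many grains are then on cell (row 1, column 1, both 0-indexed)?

step 0: 0|3|1|0
2|3|0|1
1|2|0|2
0|2|1|0
0|2|3|3
step 1: 1|1|2|0
3|0|1|1
1|3|0|2
0|2|1|0
0|2|3|3
step 2: 1|2|2|0
3|0|1|1
1|3|0|2
0|2|1|0
0|2|3|3
step 3: 1|3|2|0
3|0|1|1
1|3|0|2
0|2|1|0
0|2|3|3
step 4: 2|0|3|0
3|1|1|1
1|3|0|2
0|2|1|0
0|2|3|3
step 5: 2|1|3|0
3|1|1|1
1|3|0|2
0|2|1|0
0|2|3|3
step 6: 2|2|3|0
3|1|1|1
1|3|0|2
0|2|1|0
0|2|3|3
step 7: 2|3|3|0
3|1|1|1
1|3|0|2
0|2|1|0
0|2|3|3
step 8: 3|1|0|1
3|2|2|1
1|3|0|2
0|2|1|0
0|2|3|3
step 9: 3|2|0|1
3|2|2|1
1|3|0|2
0|2|1|0
0|2|3|3
step 10: 3|3|0|1
3|2|2|1
1|3|0|2
0|2|1|0
0|2|3|3
step 11: 1|2|1|1
1|1|3|1
3|0|1|2
0|3|1|0
0|2|3|3
step 12: 1|3|1|1
1|1|3|1
3|0|1|2
0|3|1|0
0|2|3|3
step 13: 2|0|2|1
1|2|3|1
3|0|1|2
0|3|1|0
0|2|3|3
step 14: 2|1|2|1
1|2|3|1
3|0|1|2
0|3|1|0
0|2|3|3
step 15: 2|2|2|1
1|2|3|1
3|0|1|2
0|3|1|0
0|2|3|3
step 16: 2|3|2|1
1|2|3|1
3|0|1|2
0|3|1|0
0|2|3|3

2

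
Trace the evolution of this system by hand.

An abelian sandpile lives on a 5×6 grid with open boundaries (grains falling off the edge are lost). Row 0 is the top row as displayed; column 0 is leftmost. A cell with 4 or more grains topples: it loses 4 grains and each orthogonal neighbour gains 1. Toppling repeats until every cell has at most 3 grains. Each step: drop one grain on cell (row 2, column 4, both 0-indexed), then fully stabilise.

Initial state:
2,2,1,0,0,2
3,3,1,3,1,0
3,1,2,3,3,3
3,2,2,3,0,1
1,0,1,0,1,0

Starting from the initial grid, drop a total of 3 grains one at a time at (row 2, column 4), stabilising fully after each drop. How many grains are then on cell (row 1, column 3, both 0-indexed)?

t=0: 2,2,1,0,0,2
3,3,1,3,1,0
3,1,2,3,3,3
3,2,2,3,0,1
1,0,1,0,1,0
t=1: 2,2,1,1,0,2
3,3,2,0,3,1
3,1,3,2,2,0
3,2,3,0,2,2
1,0,1,1,1,0
t=2: 2,2,1,1,0,2
3,3,2,0,3,1
3,1,3,2,3,0
3,2,3,0,2,2
1,0,1,1,1,0
t=3: 2,2,1,1,1,2
3,3,2,1,0,2
3,1,3,3,1,1
3,2,3,0,3,2
1,0,1,1,1,0

1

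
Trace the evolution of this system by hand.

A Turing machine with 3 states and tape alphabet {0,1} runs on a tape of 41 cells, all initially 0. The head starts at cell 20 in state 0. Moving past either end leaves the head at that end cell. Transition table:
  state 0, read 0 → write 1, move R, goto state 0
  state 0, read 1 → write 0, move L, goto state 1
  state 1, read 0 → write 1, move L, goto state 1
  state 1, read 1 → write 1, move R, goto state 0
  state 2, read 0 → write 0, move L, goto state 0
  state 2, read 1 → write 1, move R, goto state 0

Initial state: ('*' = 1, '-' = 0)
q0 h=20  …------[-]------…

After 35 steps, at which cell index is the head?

40

t=0: q0 h=20  …------[-]------…
t=1: q0 h=21  …-----*[-]------…
t=2: q0 h=22  …----**[-]------…
t=3: q0 h=23  …---***[-]------…
t=4: q0 h=24  …--****[-]------…
t=5: q0 h=25  …-*****[-]------…
t=6: q0 h=26  …******[-]------…
t=7: q0 h=27  …******[-]------…
t=8: q0 h=28  …******[-]------…
t=9: q0 h=29  …******[-]------…
t=10: q0 h=30  …******[-]------…
t=11: q0 h=31  …******[-]------…
t=12: q0 h=32  …******[-]------…
t=13: q0 h=33  …******[-]------…
t=14: q0 h=34  …******[-]------|
t=15: q0 h=35  …******[-]-----|
t=16: q0 h=36  …******[-]----|
t=17: q0 h=37  …******[-]---|
t=18: q0 h=38  …******[-]--|
t=19: q0 h=39  …******[-]-|
t=20: q0 h=40  …******[-]|
t=21: q0 h=40  …******[*]|
t=22: q1 h=39  …******[*]-|
t=23: q0 h=40  …******[-]|
t=24: q0 h=40  …******[*]|
t=25: q1 h=39  …******[*]-|
t=26: q0 h=40  …******[-]|
t=27: q0 h=40  …******[*]|
t=28: q1 h=39  …******[*]-|
t=29: q0 h=40  …******[-]|
t=30: q0 h=40  …******[*]|
t=31: q1 h=39  …******[*]-|
t=32: q0 h=40  …******[-]|
t=33: q0 h=40  …******[*]|
t=34: q1 h=39  …******[*]-|
t=35: q0 h=40  …******[-]|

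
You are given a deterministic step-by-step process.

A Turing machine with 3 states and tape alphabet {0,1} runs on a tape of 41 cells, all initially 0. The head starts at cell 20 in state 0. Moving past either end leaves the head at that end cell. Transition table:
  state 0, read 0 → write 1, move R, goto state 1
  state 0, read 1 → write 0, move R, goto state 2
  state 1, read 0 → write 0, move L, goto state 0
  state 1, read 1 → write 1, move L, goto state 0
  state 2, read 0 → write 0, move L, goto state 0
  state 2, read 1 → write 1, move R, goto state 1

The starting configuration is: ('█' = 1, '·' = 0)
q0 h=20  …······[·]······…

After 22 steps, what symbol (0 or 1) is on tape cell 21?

0) q0 h=20  …······[·]······…
1) q1 h=21  …·····█[·]······…
2) q0 h=20  …······[█]······…
3) q2 h=21  …······[·]······…
4) q0 h=20  …······[·]······…
5) q1 h=21  …·····█[·]······…
6) q0 h=20  …······[█]······…
7) q2 h=21  …······[·]······…
8) q0 h=20  …······[·]······…
9) q1 h=21  …·····█[·]······…
10) q0 h=20  …······[█]······…
11) q2 h=21  …······[·]······…
12) q0 h=20  …······[·]······…
13) q1 h=21  …·····█[·]······…
14) q0 h=20  …······[█]······…
15) q2 h=21  …······[·]······…
16) q0 h=20  …······[·]······…
17) q1 h=21  …·····█[·]······…
18) q0 h=20  …······[█]······…
19) q2 h=21  …······[·]······…
20) q0 h=20  …······[·]······…
21) q1 h=21  …·····█[·]······…
22) q0 h=20  …······[█]······…

0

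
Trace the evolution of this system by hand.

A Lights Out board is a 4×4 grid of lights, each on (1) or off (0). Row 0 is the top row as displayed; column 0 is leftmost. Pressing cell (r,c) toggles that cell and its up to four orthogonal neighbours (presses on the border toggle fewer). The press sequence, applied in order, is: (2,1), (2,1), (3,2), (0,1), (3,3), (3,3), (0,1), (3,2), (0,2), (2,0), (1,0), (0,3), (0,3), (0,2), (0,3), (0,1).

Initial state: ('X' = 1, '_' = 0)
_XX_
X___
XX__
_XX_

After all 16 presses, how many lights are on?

[0] _XX_
X___
XX__
_XX_
[1] _XX_
XX__
__X_
__X_
[2] _XX_
X___
XX__
_XX_
[3] _XX_
X___
XXX_
___X
[4] X___
XX__
XXX_
___X
[5] X___
XX__
XXXX
__X_
[6] X___
XX__
XXX_
___X
[7] _XX_
X___
XXX_
___X
[8] _XX_
X___
XX__
_XX_
[9] ___X
X_X_
XX__
_XX_
[10] ___X
__X_
____
XXX_
[11] X__X
XXX_
X___
XXX_
[12] X_X_
XXXX
X___
XXX_
[13] X__X
XXX_
X___
XXX_
[14] XXX_
XX__
X___
XXX_
[15] XX_X
XX_X
X___
XXX_
[16] __XX
X__X
X___
XXX_

8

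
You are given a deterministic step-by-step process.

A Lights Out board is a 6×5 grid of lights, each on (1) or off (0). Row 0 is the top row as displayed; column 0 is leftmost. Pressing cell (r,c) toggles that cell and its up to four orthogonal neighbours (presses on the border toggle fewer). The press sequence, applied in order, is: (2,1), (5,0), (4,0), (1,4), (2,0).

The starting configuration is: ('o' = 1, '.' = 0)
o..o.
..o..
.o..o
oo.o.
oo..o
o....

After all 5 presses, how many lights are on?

k=0  o..o.
..o..
.o..o
oo.o.
oo..o
o....
k=1  o..o.
.oo..
o.o.o
o..o.
oo..o
o....
k=2  o..o.
.oo..
o.o.o
o..o.
.o..o
.o...
k=3  o..o.
.oo..
o.o.o
...o.
o...o
oo...
k=4  o..oo
.oooo
o.o..
...o.
o...o
oo...
k=5  o..oo
ooooo
.oo..
o..o.
o...o
oo...

16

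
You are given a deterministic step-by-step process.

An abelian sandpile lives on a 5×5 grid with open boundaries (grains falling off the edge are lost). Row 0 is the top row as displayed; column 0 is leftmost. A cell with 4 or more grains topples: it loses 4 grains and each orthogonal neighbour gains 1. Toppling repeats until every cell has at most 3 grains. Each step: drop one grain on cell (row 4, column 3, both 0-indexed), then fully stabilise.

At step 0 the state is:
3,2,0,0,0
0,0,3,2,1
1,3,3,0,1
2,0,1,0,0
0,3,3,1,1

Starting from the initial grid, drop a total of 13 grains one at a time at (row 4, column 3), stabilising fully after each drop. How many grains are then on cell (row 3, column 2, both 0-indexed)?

t=0: 3,2,0,0,0
0,0,3,2,1
1,3,3,0,1
2,0,1,0,0
0,3,3,1,1
t=1: 3,2,0,0,0
0,0,3,2,1
1,3,3,0,1
2,0,1,0,0
0,3,3,2,1
t=2: 3,2,0,0,0
0,0,3,2,1
1,3,3,0,1
2,0,1,0,0
0,3,3,3,1
t=3: 3,2,0,0,0
0,0,3,2,1
1,3,3,0,1
2,1,2,1,0
1,0,1,1,2
t=4: 3,2,0,0,0
0,0,3,2,1
1,3,3,0,1
2,1,2,1,0
1,0,1,2,2
t=5: 3,2,0,0,0
0,0,3,2,1
1,3,3,0,1
2,1,2,1,0
1,0,1,3,2
t=6: 3,2,0,0,0
0,0,3,2,1
1,3,3,0,1
2,1,2,2,0
1,0,2,0,3
t=7: 3,2,0,0,0
0,0,3,2,1
1,3,3,0,1
2,1,2,2,0
1,0,2,1,3
t=8: 3,2,0,0,0
0,0,3,2,1
1,3,3,0,1
2,1,2,2,0
1,0,2,2,3
t=9: 3,2,0,0,0
0,0,3,2,1
1,3,3,0,1
2,1,2,2,0
1,0,2,3,3
t=10: 3,2,0,0,0
0,0,3,2,1
1,3,3,0,1
2,1,2,3,1
1,0,3,1,0
t=11: 3,2,0,0,0
0,0,3,2,1
1,3,3,0,1
2,1,2,3,1
1,0,3,2,0
t=12: 3,2,0,0,0
0,0,3,2,1
1,3,3,0,1
2,1,2,3,1
1,0,3,3,0
t=13: 3,2,1,0,0
0,2,0,3,1
2,0,2,2,1
2,3,1,1,2
1,1,1,2,1

1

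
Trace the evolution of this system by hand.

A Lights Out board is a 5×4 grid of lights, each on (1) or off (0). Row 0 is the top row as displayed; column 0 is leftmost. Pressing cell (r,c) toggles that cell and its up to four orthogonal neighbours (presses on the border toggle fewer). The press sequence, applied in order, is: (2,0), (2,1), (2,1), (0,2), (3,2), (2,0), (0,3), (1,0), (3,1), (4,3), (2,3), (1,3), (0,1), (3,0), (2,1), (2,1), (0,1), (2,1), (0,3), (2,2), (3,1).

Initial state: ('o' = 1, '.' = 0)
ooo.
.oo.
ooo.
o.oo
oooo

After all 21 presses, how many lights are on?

[0] ooo.
.oo.
ooo.
o.oo
oooo
[1] ooo.
ooo.
..o.
..oo
oooo
[2] ooo.
o.o.
oo..
.ooo
oooo
[3] ooo.
ooo.
..o.
..oo
oooo
[4] o..o
oo..
..o.
..oo
oooo
[5] o..o
oo..
....
.o..
oo.o
[6] o..o
.o..
oo..
oo..
oo.o
[7] o.o.
.o.o
oo..
oo..
oo.o
[8] ..o.
o..o
.o..
oo..
oo.o
[9] ..o.
o..o
....
..o.
o..o
[10] ..o.
o..o
....
..oo
o.o.
[11] ..o.
o...
..oo
..o.
o.o.
[12] ..oo
o.oo
..o.
..o.
o.o.
[13] oo.o
oooo
..o.
..o.
o.o.
[14] oo.o
oooo
o.o.
ooo.
..o.
[15] oo.o
o.oo
.o..
o.o.
..o.
[16] oo.o
oooo
o.o.
ooo.
..o.
[17] ..oo
o.oo
o.o.
ooo.
..o.
[18] ..oo
oooo
.o..
o.o.
..o.
[19] ....
ooo.
.o..
o.o.
..o.
[20] ....
oo..
..oo
o...
..o.
[21] ....
oo..
.ooo
.oo.
.oo.

9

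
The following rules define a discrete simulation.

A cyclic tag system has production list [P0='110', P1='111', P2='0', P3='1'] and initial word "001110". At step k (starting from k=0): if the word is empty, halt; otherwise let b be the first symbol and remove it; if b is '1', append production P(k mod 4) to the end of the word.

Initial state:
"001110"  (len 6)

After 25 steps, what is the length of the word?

17

[0] "001110"  (len 6)
[1] "01110"  (len 5)
[2] "1110"  (len 4)
[3] "1100"  (len 4)
[4] "1001"  (len 4)
[5] "001110"  (len 6)
[6] "01110"  (len 5)
[7] "1110"  (len 4)
[8] "1101"  (len 4)
[9] "101110"  (len 6)
[10] "01110111"  (len 8)
[11] "1110111"  (len 7)
[12] "1101111"  (len 7)
[13] "101111110"  (len 9)
[14] "01111110111"  (len 11)
[15] "1111110111"  (len 10)
[16] "1111101111"  (len 10)
[17] "111101111110"  (len 12)
[18] "11101111110111"  (len 14)
[19] "11011111101110"  (len 14)
[20] "10111111011101"  (len 14)
[21] "0111111011101110"  (len 16)
[22] "111111011101110"  (len 15)
[23] "111110111011100"  (len 15)
[24] "111101110111001"  (len 15)
[25] "11101110111001110"  (len 17)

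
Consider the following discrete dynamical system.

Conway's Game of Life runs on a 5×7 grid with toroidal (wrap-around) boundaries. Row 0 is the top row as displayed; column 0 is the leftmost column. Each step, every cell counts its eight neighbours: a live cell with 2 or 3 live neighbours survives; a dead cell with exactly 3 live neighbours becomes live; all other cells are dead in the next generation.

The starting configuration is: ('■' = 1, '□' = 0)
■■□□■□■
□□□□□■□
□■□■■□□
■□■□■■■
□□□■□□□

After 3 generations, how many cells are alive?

k=0  ■■□□■□■
□□□□□■□
□■□■■□□
■□■□■■■
□□□■□□□
k=1  ■□□□■■■
□■■■□■■
■■■■□□□
■■■□□■■
□□■■□□□
k=2  ■□□□□□□
□□□□□□□
□□□□□□□
□□□□■□■
□□■■□□□
k=3  □□□□□□□
□□□□□□□
□□□□□□□
□□□■□□□
□□□■□□□

2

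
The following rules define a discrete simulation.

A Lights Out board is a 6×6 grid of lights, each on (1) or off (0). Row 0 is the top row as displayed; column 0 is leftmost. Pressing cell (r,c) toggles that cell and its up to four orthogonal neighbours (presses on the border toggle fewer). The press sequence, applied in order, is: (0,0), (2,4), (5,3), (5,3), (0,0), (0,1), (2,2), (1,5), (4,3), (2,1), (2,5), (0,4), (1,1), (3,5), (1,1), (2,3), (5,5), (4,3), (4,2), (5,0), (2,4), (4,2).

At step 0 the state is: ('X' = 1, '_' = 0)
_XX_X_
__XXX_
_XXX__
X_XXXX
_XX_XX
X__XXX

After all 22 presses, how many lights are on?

17

0) _XX_X_
__XXX_
_XXX__
X_XXXX
_XX_XX
X__XXX
1) X_X_X_
X_XXX_
_XXX__
X_XXXX
_XX_XX
X__XXX
2) X_X_X_
X_XX__
_XX_XX
X_XX_X
_XX_XX
X__XXX
3) X_X_X_
X_XX__
_XX_XX
X_XX_X
_XXXXX
X_X__X
4) X_X_X_
X_XX__
_XX_XX
X_XX_X
_XX_XX
X__XXX
5) _XX_X_
__XX__
_XX_XX
X_XX_X
_XX_XX
X__XXX
6) X___X_
_XXX__
_XX_XX
X_XX_X
_XX_XX
X__XXX
7) X___X_
_X_X__
___XXX
X__X_X
_XX_XX
X__XXX
8) X___XX
_X_XXX
___XX_
X__X_X
_XX_XX
X__XXX
9) X___XX
_X_XXX
___XX_
X____X
_X_X_X
X___XX
10) X___XX
___XXX
XXXXX_
XX___X
_X_X_X
X___XX
11) X___XX
___XX_
XXXX_X
XX____
_X_X_X
X___XX
12) X__X__
___X__
XXXX_X
XX____
_X_X_X
X___XX
13) XX_X__
XXXX__
X_XX_X
XX____
_X_X_X
X___XX
14) XX_X__
XXXX__
X_XX__
XX__XX
_X_X__
X___XX
15) X__X__
___X__
XXXX__
XX__XX
_X_X__
X___XX
16) X__X__
______
XX__X_
XX_XXX
_X_X__
X___XX
17) X__X__
______
XX__X_
XX_XXX
_X_X_X
X_____
18) X__X__
______
XX__X_
XX__XX
_XX_XX
X__X__
19) X__X__
______
XX__X_
XXX_XX
___XXX
X_XX__
20) X__X__
______
XX__X_
XXX_XX
X__XXX
_XXX__
21) X__X__
____X_
XX_X_X
XXX__X
X__XXX
_XXX__
22) X__X__
____X_
XX_X_X
XX___X
XXX_XX
_X_X__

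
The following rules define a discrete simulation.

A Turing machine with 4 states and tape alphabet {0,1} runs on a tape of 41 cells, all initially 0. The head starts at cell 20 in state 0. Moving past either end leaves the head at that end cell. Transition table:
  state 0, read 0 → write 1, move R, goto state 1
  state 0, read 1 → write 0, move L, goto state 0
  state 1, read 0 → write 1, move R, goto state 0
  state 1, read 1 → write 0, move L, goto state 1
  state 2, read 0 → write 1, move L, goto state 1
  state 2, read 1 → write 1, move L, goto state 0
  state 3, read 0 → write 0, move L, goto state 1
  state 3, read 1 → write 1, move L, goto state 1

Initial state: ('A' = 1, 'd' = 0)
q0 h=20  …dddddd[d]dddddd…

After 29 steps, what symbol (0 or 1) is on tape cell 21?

gen 0: q0 h=20  …dddddd[d]dddddd…
gen 1: q1 h=21  …dddddA[d]dddddd…
gen 2: q0 h=22  …ddddAA[d]dddddd…
gen 3: q1 h=23  …dddAAA[d]dddddd…
gen 4: q0 h=24  …ddAAAA[d]dddddd…
gen 5: q1 h=25  …dAAAAA[d]dddddd…
gen 6: q0 h=26  …AAAAAA[d]dddddd…
gen 7: q1 h=27  …AAAAAA[d]dddddd…
gen 8: q0 h=28  …AAAAAA[d]dddddd…
gen 9: q1 h=29  …AAAAAA[d]dddddd…
gen 10: q0 h=30  …AAAAAA[d]dddddd…
gen 11: q1 h=31  …AAAAAA[d]dddddd…
gen 12: q0 h=32  …AAAAAA[d]dddddd…
gen 13: q1 h=33  …AAAAAA[d]dddddd…
gen 14: q0 h=34  …AAAAAA[d]dddddd|
gen 15: q1 h=35  …AAAAAA[d]ddddd|
gen 16: q0 h=36  …AAAAAA[d]dddd|
gen 17: q1 h=37  …AAAAAA[d]ddd|
gen 18: q0 h=38  …AAAAAA[d]dd|
gen 19: q1 h=39  …AAAAAA[d]d|
gen 20: q0 h=40  …AAAAAA[d]|
gen 21: q1 h=40  …AAAAAA[A]|
gen 22: q1 h=39  …AAAAAA[A]d|
gen 23: q1 h=38  …AAAAAA[A]dd|
gen 24: q1 h=37  …AAAAAA[A]ddd|
gen 25: q1 h=36  …AAAAAA[A]dddd|
gen 26: q1 h=35  …AAAAAA[A]ddddd|
gen 27: q1 h=34  …AAAAAA[A]dddddd|
gen 28: q1 h=33  …AAAAAA[A]dddddd…
gen 29: q1 h=32  …AAAAAA[A]dddddd…

1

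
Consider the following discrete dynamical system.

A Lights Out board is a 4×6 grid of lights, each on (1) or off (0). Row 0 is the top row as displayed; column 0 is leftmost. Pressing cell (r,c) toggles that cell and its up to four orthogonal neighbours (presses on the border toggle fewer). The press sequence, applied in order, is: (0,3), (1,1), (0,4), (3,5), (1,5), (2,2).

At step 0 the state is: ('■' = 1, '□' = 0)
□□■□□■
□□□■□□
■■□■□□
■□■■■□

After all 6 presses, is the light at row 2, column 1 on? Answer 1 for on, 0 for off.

1

[0] □□■□□■
□□□■□□
■■□■□□
■□■■■□
[1] □□□■■■
□□□□□□
■■□■□□
■□■■■□
[2] □■□■■■
■■■□□□
■□□■□□
■□■■■□
[3] □■□□□□
■■■□■□
■□□■□□
■□■■■□
[4] □■□□□□
■■■□■□
■□□■□■
■□■■□■
[5] □■□□□■
■■■□□■
■□□■□□
■□■■□■
[6] □■□□□■
■■□□□■
■■■□□□
■□□■□■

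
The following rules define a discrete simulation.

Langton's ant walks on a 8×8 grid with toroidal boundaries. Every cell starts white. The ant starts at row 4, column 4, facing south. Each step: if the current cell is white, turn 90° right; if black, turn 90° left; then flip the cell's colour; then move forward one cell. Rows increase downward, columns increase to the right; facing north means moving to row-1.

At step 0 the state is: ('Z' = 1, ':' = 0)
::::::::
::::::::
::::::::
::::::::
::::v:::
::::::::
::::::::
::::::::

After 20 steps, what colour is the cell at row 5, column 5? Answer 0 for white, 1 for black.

k=0  ::::::::
::::::::
::::::::
::::::::
::::v:::
::::::::
::::::::
::::::::
k=1  ::::::::
::::::::
::::::::
::::::::
:::<Z:::
::::::::
::::::::
::::::::
k=2  ::::::::
::::::::
::::::::
:::^::::
:::ZZ:::
::::::::
::::::::
::::::::
k=3  ::::::::
::::::::
::::::::
:::Z>:::
:::ZZ:::
::::::::
::::::::
::::::::
k=4  ::::::::
::::::::
::::::::
:::ZZ:::
:::Zv:::
::::::::
::::::::
::::::::
k=5  ::::::::
::::::::
::::::::
:::ZZ:::
:::Z:>::
::::::::
::::::::
::::::::
k=6  ::::::::
::::::::
::::::::
:::ZZ:::
:::Z:Z::
:::::v::
::::::::
::::::::
k=7  ::::::::
::::::::
::::::::
:::ZZ:::
:::Z:Z::
::::<Z::
::::::::
::::::::
k=8  ::::::::
::::::::
::::::::
:::ZZ:::
:::Z^Z::
::::ZZ::
::::::::
::::::::
k=9  ::::::::
::::::::
::::::::
:::ZZ:::
:::ZZ>::
::::ZZ::
::::::::
::::::::
k=10  ::::::::
::::::::
::::::::
:::ZZ^::
:::ZZ:::
::::ZZ::
::::::::
::::::::
k=11  ::::::::
::::::::
::::::::
:::ZZZ>:
:::ZZ:::
::::ZZ::
::::::::
::::::::
k=12  ::::::::
::::::::
::::::::
:::ZZZZ:
:::ZZ:v:
::::ZZ::
::::::::
::::::::
k=13  ::::::::
::::::::
::::::::
:::ZZZZ:
:::ZZ<Z:
::::ZZ::
::::::::
::::::::
k=14  ::::::::
::::::::
::::::::
:::ZZ^Z:
:::ZZZZ:
::::ZZ::
::::::::
::::::::
k=15  ::::::::
::::::::
::::::::
:::Z<:Z:
:::ZZZZ:
::::ZZ::
::::::::
::::::::
k=16  ::::::::
::::::::
::::::::
:::Z::Z:
:::ZvZZ:
::::ZZ::
::::::::
::::::::
k=17  ::::::::
::::::::
::::::::
:::Z::Z:
:::Z:>Z:
::::ZZ::
::::::::
::::::::
k=18  ::::::::
::::::::
::::::::
:::Z:^Z:
:::Z::Z:
::::ZZ::
::::::::
::::::::
k=19  ::::::::
::::::::
::::::::
:::Z:Z>:
:::Z::Z:
::::ZZ::
::::::::
::::::::
k=20  ::::::::
::::::::
::::::^:
:::Z:Z::
:::Z::Z:
::::ZZ::
::::::::
::::::::

1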